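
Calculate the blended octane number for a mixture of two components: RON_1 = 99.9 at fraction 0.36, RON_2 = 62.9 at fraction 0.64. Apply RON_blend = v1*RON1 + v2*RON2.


Linear blending: RON_blend = sum(vi * RONi)
Contribution 1: 0.36 * 99.9 = 35.964
Contribution 2: 0.64 * 62.9 = 40.256
RON_blend = 35.964 + 40.256 = 76.22

76.22


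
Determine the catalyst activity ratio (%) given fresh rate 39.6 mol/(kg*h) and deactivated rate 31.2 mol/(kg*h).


Activity (%) = (rate_used / rate_fresh) * 100
rate_used = 31.2, rate_fresh = 39.6
= (31.2 / 39.6) * 100
= 0.7879 * 100 = 78.79

78.79 %


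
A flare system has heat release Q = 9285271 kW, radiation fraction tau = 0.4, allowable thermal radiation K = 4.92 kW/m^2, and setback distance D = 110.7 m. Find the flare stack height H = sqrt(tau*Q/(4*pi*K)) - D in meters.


tau*Q/(4*pi*K) = 0.4 * 9285271 / (4 * pi * 4.92) = 60073
sqrt(60073) = 245.098
H = 245.098 - 110.7 = 134.4

134.4 m


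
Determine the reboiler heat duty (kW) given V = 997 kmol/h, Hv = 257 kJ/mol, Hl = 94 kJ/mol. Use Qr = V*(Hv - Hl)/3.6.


Qr = 997 * (257 - 94) / 3.6 = 997 * 163 / 3.6 = 45140

45140 kW


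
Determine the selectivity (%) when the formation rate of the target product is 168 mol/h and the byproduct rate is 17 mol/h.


Selectivity = desired / (desired + undesired) * 100
Total products = 168 + 17 = 185 mol/h
S = 168 / 185 * 100
= 0.9081 * 100
= 90.81 %

90.81 %


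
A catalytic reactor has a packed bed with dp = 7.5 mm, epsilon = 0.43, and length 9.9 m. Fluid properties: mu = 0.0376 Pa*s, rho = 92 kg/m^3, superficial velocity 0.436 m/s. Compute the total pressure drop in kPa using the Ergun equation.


dp = 7.5 mm = 0.0075 m
Viscous term = 150*0.0376*0.436*(1-0.43)^2 / (0.0075^2*0.43^3) = 178644
Inertial term = 1.75*92*0.436^2*(1-0.43) / (0.0075*0.43^3) = 29255.5
dP/L = 178644 + 29255.5 = 207900 Pa/m
dP = 207900 * 9.9 / 1000 = 2058 kPa

2058 kPa


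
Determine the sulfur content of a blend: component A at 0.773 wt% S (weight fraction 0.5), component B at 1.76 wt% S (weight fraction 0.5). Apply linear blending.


Linear sulfur blending: S_blend = x1*S1 + x2*S2
Contribution 1: 0.5 * 0.773 = 0.3865 wt%
Contribution 2: 0.5 * 1.76 = 0.88 wt%
S_blend = 0.3865 + 0.88 = 1.2665

1.2665 wt%


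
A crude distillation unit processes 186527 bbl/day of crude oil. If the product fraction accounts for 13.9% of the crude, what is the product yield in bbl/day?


Crude throughput = 186527 bbl/day
Fraction yield = 13.9%
yield = throughput * fraction / 100
yield = 186527 * 13.9 / 100 = 25927.253

25927.253 bbl/day


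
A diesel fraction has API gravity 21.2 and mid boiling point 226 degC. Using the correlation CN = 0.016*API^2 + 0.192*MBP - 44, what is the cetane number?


CN = 0.016 * 21.2^2 + 0.192 * 226 - 44
CN = 7.19104 + 43.392 - 44 = 6.58304

6.58304


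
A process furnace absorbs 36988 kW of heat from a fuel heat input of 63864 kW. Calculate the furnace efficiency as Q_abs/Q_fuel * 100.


Furnace efficiency = Q_absorbed / Q_fuel * 100
= 36988 / 63864 * 100 = 57.92

57.92 %


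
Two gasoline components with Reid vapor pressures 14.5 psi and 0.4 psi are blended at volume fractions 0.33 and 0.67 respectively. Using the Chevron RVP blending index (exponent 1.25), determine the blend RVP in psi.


Chevron index: RVP_blend = (sum xi*RVPi^1.25)^(1/1.25)
RVP^1.25 terms: 0.33 * 14.5^1.25 + 0.67 * 0.4^1.25 = 9.55049
RVP_blend = 9.55049^(1/1.25) = 6.082

6.082 psi


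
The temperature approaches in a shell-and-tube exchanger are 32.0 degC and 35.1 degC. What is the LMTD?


LMTD = (dT1 - dT2) / ln(dT1/dT2)
= (32.0 - 35.1) / ln(32.0 / 35.1) = -3.1 / -0.0924652 = 33.53

33.53 degC


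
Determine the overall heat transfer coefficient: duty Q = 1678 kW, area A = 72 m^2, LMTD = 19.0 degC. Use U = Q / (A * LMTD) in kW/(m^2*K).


From Q = U*A*LMTD, U = Q / (A * LMTD)
U = 1678 / (72 * 19.0) = 1678 / 1368 = 1.227

1.227 kW/(m^2*K)


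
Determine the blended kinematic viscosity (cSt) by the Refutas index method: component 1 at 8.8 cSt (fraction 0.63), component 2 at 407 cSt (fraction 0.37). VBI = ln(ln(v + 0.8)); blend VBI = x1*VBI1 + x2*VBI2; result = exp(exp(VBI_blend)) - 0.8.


Refutas method: VBN_i = 14.534*ln(ln(visc_i + 0.8)) + 10.975, blended linearly by mass fraction; since VBN is linear in VBI_i = ln(ln(visc_i + 0.8)) and the fractions sum to 1, blend VBI directly: visc = exp(exp(VBI_blend)) - 0.8
VBI_1 = ln(ln(8.8 + 0.8)) = 0.816145
VBI_2 = ln(ln(407 + 0.8)) = 1.79355
VBI_blend = 0.63 * 0.816145 + 0.37 * 1.79355 = 1.17778
visc_blend = exp(exp(1.17778)) - 0.8 = 24.92

24.92 cSt


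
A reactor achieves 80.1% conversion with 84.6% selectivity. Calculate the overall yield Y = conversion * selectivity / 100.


Overall yield = conversion (%) * selectivity (%) / 100
Conversion = 80.1%, Selectivity = 84.6%
Y = 80.1 * 84.6 / 100
= 67.7646 %

67.7646 %


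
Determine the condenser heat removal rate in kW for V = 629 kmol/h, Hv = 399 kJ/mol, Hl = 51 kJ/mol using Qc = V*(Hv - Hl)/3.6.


Qc = 629 * (399 - 51) / 3.6 = 629 * 348 / 3.6 = 60800

60800 kW


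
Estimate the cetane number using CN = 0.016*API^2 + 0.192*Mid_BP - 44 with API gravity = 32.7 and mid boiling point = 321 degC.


CN = 0.016 * 32.7^2 + 0.192 * 321 - 44
CN = 17.10864 + 61.632 - 44 = 34.74064

34.74064


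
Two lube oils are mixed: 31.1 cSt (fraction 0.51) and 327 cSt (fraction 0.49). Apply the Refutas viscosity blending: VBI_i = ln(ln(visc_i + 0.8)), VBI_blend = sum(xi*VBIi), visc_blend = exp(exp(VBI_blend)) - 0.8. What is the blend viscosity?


Refutas method: VBN_i = 14.534*ln(ln(visc_i + 0.8)) + 10.975, blended linearly by mass fraction; since VBN is linear in VBI_i = ln(ln(visc_i + 0.8)) and the fractions sum to 1, blend VBI directly: visc = exp(exp(VBI_blend)) - 0.8
VBI_1 = ln(ln(31.1 + 0.8)) = 1.24202
VBI_2 = ln(ln(327 + 0.8)) = 1.75655
VBI_blend = 0.51 * 1.24202 + 0.49 * 1.75655 = 1.49414
visc_blend = exp(exp(1.49414)) - 0.8 = 85.30

85.30 cSt


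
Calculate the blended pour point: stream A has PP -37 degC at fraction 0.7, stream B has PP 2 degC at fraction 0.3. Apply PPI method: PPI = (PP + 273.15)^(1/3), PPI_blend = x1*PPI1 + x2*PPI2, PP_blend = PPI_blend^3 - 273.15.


PPI_1 = (-37 + 273.15)^(1/3) = 6.181056
PPI_2 = (2 + 273.15)^(1/3) = 6.504139
PPI_blend = 0.7 * 6.181056 + 0.3 * 6.504139 = 6.277981
PP_blend = 6.277981^3 - 273.15 = 247.4344 - 273.15 = -25.72

-25.72 degC


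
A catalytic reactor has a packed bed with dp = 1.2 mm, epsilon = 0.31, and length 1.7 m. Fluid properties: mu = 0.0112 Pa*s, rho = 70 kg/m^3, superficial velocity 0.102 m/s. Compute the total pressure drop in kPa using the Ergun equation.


dp = 1.2 mm = 0.0012 m
Viscous term = 150*0.0112*0.102*(1-0.31)^2 / (0.0012^2*0.31^3) = 1901780
Inertial term = 1.75*70*0.102^2*(1-0.31) / (0.0012*0.31^3) = 24599.1
dP/L = 1901780 + 24599.1 = 1926380 Pa/m
dP = 1926380 * 1.7 / 1000 = 3275 kPa

3275 kPa


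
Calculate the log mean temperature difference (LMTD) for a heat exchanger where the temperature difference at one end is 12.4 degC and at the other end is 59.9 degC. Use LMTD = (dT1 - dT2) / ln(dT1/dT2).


LMTD = (dT1 - dT2) / ln(dT1/dT2)
= (12.4 - 59.9) / ln(12.4 / 59.9) = -47.5 / -1.57498 = 30.16

30.16 degC


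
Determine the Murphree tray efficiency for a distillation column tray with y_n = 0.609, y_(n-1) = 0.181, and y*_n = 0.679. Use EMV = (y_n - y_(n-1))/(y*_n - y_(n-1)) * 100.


Murphree vapor efficiency: EMV = (y_n - y_(n-1)) / (y*_n - y_(n-1)) * 100
EMV = (0.609 - 0.181) / (0.679 - 0.181) * 100 = 0.428 / 0.498 * 100 = 85.94

85.94 %


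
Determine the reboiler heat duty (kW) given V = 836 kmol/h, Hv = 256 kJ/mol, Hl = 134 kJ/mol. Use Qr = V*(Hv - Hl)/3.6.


Qr = 836 * (256 - 134) / 3.6 = 836 * 122 / 3.6 = 28330

28330 kW


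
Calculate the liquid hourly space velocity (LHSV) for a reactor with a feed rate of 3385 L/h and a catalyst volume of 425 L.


LHSV = volumetric feed rate / catalyst volume
= 3385 L/h / 425 L
= 7.965 h^-1

7.965 h^-1


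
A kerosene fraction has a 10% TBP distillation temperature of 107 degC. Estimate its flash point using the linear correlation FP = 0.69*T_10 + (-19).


FP = 0.69 * 107 + (-19) = 54.83

54.83 degC


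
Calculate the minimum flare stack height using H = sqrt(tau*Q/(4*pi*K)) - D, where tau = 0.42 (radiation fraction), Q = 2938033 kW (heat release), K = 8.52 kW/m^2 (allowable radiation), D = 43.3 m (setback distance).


tau*Q/(4*pi*K) = 0.42 * 2938033 / (4 * pi * 8.52) = 11525.4
sqrt(11525.4) = 107.356
H = 107.356 - 43.3 = 64.06

64.06 m


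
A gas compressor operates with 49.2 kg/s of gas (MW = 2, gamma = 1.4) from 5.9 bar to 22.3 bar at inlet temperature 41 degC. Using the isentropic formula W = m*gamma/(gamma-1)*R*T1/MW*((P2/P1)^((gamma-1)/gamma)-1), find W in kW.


Isentropic work: W = m*(gamma/(gamma-1))*(R*T1/MW)*((P2/P1)^((gamma-1)/gamma) - 1)
T1 = 41 + 273.15 = 314.15 K
Pressure ratio = 22.3 / 5.9 = 3.77966
Exponent = (1.4 - 1)/1.4 = 0.285714
(P2/P1)^exp - 1 = 3.77966^0.285714 - 1 = 0.462131
W = 49.2 * 1.4 / 0.4 * 8.314 * 314.15 / 2 * 0.462131 = 103900

103900 kW


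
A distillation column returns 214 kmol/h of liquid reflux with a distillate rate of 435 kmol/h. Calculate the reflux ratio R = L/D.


Reflux ratio definition: R = L / D (liquid returned / distillate withdrawn)
L = 214 kmol/h, D = 435 kmol/h
R = 214 / 435 = 0.4920

0.4920


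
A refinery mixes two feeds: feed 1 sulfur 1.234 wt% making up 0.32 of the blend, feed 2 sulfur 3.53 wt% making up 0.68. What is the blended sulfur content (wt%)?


Linear sulfur blending: S_blend = x1*S1 + x2*S2
Contribution 1: 0.32 * 1.234 = 0.39488 wt%
Contribution 2: 0.68 * 3.53 = 2.4004 wt%
S_blend = 0.39488 + 2.4004 = 2.79528

2.79528 wt%


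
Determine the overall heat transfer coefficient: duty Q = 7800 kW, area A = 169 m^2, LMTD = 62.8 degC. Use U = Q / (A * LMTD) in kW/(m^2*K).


From Q = U*A*LMTD, U = Q / (A * LMTD)
U = 7800 / (169 * 62.8) = 7800 / 10613.2 = 0.7349

0.7349 kW/(m^2*K)


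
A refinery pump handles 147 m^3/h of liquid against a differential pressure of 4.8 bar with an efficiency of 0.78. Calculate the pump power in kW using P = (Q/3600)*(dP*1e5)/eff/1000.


Q = 147 / 3600 = 0.0408333 m^3/s
P = 0.0408333 * (4.8 * 1e5) / 0.78 / 1000 = 25.13

25.13 kW


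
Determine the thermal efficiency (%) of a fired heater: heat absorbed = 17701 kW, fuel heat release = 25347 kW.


Furnace efficiency = Q_absorbed / Q_fuel * 100
= 17701 / 25347 * 100 = 69.83

69.83 %


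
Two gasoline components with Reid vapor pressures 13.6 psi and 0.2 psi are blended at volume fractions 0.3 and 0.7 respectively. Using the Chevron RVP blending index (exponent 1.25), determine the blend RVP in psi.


Chevron index: RVP_blend = (sum xi*RVPi^1.25)^(1/1.25)
RVP^1.25 terms: 0.3 * 13.6^1.25 + 0.7 * 0.2^1.25 = 7.92873
RVP_blend = 7.92873^(1/1.25) = 5.240

5.240 psi


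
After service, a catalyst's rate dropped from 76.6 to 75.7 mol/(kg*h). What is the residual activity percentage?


Activity (%) = (rate_used / rate_fresh) * 100
rate_used = 75.7, rate_fresh = 76.6
= (75.7 / 76.6) * 100
= 0.9883 * 100 = 98.83

98.83 %


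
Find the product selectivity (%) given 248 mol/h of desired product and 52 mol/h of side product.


Selectivity = desired / (desired + undesired) * 100
Total products = 248 + 52 = 300 mol/h
S = 248 / 300 * 100
= 0.8267 * 100
= 82.67 %

82.67 %


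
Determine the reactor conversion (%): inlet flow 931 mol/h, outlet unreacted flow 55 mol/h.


X = (F_in - F_out) / F_in * 100
Moles reacted = 931 - 55 = 876
X = 876 / 931 * 100
= 0.9409 * 100
= 94.09 %

94.09 %


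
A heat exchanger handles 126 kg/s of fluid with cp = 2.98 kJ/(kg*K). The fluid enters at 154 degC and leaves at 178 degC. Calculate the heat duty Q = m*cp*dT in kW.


Q = m_dot * cp * delta_T
delta_T = 178 - 154 = 24 K
Q = 126 * 2.98 * 24
= 375.48 * 24
= 9011.52 kW

9011.52 kW


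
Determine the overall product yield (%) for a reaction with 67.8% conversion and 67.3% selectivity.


Overall yield = conversion (%) * selectivity (%) / 100
Conversion = 67.8%, Selectivity = 67.3%
Y = 67.8 * 67.3 / 100
= 45.6294 %

45.6294 %


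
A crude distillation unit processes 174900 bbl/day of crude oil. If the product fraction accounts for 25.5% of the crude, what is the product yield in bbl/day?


Crude throughput = 174900 bbl/day
Fraction yield = 25.5%
yield = throughput * fraction / 100
yield = 174900 * 25.5 / 100 = 44599.5

44599.5 bbl/day


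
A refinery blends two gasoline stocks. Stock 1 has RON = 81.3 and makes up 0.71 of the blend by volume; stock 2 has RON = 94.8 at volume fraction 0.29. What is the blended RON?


Linear blending: RON_blend = sum(vi * RONi)
Contribution 1: 0.71 * 81.3 = 57.723
Contribution 2: 0.29 * 94.8 = 27.492
RON_blend = 57.723 + 27.492 = 85.215

85.215


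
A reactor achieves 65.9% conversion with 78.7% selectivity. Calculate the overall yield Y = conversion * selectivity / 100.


Overall yield = conversion (%) * selectivity (%) / 100
Conversion = 65.9%, Selectivity = 78.7%
Y = 65.9 * 78.7 / 100
= 51.8633 %

51.8633 %


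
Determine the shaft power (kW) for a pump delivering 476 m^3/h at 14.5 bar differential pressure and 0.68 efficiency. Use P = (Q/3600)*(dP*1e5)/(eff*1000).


Q = 476 / 3600 = 0.132222 m^3/s
P = 0.132222 * (14.5 * 1e5) / 0.68 / 1000 = 281.9

281.9 kW


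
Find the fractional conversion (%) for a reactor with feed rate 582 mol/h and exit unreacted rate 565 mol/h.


X = (F_in - F_out) / F_in * 100
Moles reacted = 582 - 565 = 17
X = 17 / 582 * 100
= 0.02921 * 100
= 2.921 %

2.921 %


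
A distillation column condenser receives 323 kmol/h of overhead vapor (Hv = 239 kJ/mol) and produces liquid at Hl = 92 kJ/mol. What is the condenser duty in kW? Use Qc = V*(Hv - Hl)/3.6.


Qc = 323 * (239 - 92) / 3.6 = 323 * 147 / 3.6 = 13190

13190 kW


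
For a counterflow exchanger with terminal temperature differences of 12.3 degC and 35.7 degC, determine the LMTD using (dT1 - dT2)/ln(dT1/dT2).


LMTD = (dT1 - dT2) / ln(dT1/dT2)
= (12.3 - 35.7) / ln(12.3 / 35.7) = -23.4 / -1.06555 = 21.96

21.96 degC


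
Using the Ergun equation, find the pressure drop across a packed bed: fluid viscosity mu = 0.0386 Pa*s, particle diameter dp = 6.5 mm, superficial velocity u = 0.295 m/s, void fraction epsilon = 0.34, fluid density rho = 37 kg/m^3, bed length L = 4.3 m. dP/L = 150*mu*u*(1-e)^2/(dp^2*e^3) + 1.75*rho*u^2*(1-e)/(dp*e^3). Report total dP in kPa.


dp = 6.5 mm = 0.0065 m
Viscous term = 150*0.0386*0.295*(1-0.34)^2 / (0.0065^2*0.34^3) = 448048
Inertial term = 1.75*37*0.295^2*(1-0.34) / (0.0065*0.34^3) = 14557.2
dP/L = 448048 + 14557.2 = 462605 Pa/m
dP = 462605 * 4.3 / 1000 = 1989 kPa

1989 kPa


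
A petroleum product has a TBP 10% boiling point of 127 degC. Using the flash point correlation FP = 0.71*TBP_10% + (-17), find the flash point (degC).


FP = 0.71 * 127 + (-17) = 73.17

73.17 degC


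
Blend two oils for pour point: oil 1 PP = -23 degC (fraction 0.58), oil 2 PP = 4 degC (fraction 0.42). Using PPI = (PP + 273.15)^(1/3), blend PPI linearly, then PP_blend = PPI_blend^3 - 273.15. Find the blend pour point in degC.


PPI_1 = (-23 + 273.15)^(1/3) = 6.300865
PPI_2 = (4 + 273.15)^(1/3) = 6.51986
PPI_blend = 0.58 * 6.300865 + 0.42 * 6.51986 = 6.392843
PP_blend = 6.392843^3 - 273.15 = 261.2655 - 273.15 = -11.88

-11.88 degC


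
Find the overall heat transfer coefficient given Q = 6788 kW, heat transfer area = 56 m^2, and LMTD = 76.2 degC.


From Q = U*A*LMTD, U = Q / (A * LMTD)
U = 6788 / (56 * 76.2) = 6788 / 4267.2 = 1.591

1.591 kW/(m^2*K)


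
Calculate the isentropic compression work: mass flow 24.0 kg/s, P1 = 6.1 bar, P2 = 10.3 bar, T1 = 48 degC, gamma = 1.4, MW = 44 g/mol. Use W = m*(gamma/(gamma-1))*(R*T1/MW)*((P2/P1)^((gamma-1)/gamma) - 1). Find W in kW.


Isentropic work: W = m*(gamma/(gamma-1))*(R*T1/MW)*((P2/P1)^((gamma-1)/gamma) - 1)
T1 = 48 + 273.15 = 321.15 K
Pressure ratio = 10.3 / 6.1 = 1.68852
Exponent = (1.4 - 1)/1.4 = 0.285714
(P2/P1)^exp - 1 = 1.68852^0.285714 - 1 = 0.161453
W = 24.0 * 1.4 / 0.4 * 8.314 * 321.15 / 44 * 0.161453 = 823.0

823.0 kW


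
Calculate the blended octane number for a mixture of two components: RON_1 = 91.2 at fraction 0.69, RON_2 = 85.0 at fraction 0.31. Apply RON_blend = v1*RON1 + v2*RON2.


Linear blending: RON_blend = sum(vi * RONi)
Contribution 1: 0.69 * 91.2 = 62.928
Contribution 2: 0.31 * 85.0 = 26.35
RON_blend = 62.928 + 26.35 = 89.278

89.278


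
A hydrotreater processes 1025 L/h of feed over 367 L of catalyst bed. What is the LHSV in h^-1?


LHSV = volumetric feed rate / catalyst volume
= 1025 L/h / 367 L
= 2.793 h^-1

2.793 h^-1


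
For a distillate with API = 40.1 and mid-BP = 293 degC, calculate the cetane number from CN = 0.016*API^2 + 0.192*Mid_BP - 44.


CN = 0.016 * 40.1^2 + 0.192 * 293 - 44
CN = 25.72816 + 56.256 - 44 = 37.98416

37.98416


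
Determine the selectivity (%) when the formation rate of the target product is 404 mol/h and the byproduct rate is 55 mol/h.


Selectivity = desired / (desired + undesired) * 100
Total products = 404 + 55 = 459 mol/h
S = 404 / 459 * 100
= 0.8802 * 100
= 88.02 %

88.02 %


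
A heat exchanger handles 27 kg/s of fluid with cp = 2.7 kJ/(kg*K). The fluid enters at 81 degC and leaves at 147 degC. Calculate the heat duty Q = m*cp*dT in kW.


Q = m_dot * cp * delta_T
delta_T = 147 - 81 = 66 K
Q = 27 * 2.7 * 66
= 72.9 * 66
= 4811.4 kW

4811.4 kW


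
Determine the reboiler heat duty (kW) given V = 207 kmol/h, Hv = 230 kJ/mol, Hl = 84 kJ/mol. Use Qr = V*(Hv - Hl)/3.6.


Qr = 207 * (230 - 84) / 3.6 = 207 * 146 / 3.6 = 8395

8395 kW


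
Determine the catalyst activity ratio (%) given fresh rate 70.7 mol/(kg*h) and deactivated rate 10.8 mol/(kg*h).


Activity (%) = (rate_used / rate_fresh) * 100
rate_used = 10.8, rate_fresh = 70.7
= (10.8 / 70.7) * 100
= 0.1528 * 100 = 15.28

15.28 %


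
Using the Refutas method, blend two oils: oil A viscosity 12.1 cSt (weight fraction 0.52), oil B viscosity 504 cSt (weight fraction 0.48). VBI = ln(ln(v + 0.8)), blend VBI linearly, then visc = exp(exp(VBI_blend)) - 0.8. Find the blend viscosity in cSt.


Refutas method: VBN_i = 14.534*ln(ln(visc_i + 0.8)) + 10.975, blended linearly by mass fraction; since VBN is linear in VBI_i = ln(ln(visc_i + 0.8)) and the fractions sum to 1, blend VBI directly: visc = exp(exp(VBI_blend)) - 0.8
VBI_1 = ln(ln(12.1 + 0.8)) = 0.938924
VBI_2 = ln(ln(504 + 0.8)) = 1.82844
VBI_blend = 0.52 * 0.938924 + 0.48 * 1.82844 = 1.36589
visc_blend = exp(exp(1.36589)) - 0.8 = 49.56

49.56 cSt


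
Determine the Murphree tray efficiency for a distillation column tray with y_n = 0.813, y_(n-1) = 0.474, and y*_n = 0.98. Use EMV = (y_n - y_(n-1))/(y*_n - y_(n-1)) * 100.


Murphree vapor efficiency: EMV = (y_n - y_(n-1)) / (y*_n - y_(n-1)) * 100
EMV = (0.813 - 0.474) / (0.98 - 0.474) * 100 = 0.339 / 0.506 * 100 = 67.00

67.00 %


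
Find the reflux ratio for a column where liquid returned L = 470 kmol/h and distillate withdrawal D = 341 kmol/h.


Reflux ratio definition: R = L / D (liquid returned / distillate withdrawn)
L = 470 kmol/h, D = 341 kmol/h
R = 470 / 341 = 1.378

1.378


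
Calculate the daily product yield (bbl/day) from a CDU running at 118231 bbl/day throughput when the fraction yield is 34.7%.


Crude throughput = 118231 bbl/day
Fraction yield = 34.7%
yield = throughput * fraction / 100
yield = 118231 * 34.7 / 100 = 41026.157

41026.157 bbl/day


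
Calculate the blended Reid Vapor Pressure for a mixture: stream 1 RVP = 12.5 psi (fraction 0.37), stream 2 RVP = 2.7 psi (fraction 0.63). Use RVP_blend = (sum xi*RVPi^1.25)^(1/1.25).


Chevron index: RVP_blend = (sum xi*RVPi^1.25)^(1/1.25)
RVP^1.25 terms: 0.37 * 12.5^1.25 + 0.63 * 2.7^1.25 = 10.8768
RVP_blend = 10.8768^(1/1.25) = 6.748

6.748 psi


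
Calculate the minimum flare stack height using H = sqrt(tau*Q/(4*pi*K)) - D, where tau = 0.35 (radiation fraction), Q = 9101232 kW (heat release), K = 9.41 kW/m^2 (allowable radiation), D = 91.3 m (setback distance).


tau*Q/(4*pi*K) = 0.35 * 9101232 / (4 * pi * 9.41) = 26938.2
sqrt(26938.2) = 164.129
H = 164.129 - 91.3 = 72.83

72.83 m


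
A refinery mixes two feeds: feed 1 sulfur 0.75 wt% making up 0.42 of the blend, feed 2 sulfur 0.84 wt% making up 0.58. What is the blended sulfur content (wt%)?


Linear sulfur blending: S_blend = x1*S1 + x2*S2
Contribution 1: 0.42 * 0.75 = 0.315 wt%
Contribution 2: 0.58 * 0.84 = 0.4872 wt%
S_blend = 0.315 + 0.4872 = 0.8022

0.8022 wt%


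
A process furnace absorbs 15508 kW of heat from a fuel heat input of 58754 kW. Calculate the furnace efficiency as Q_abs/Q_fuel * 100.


Furnace efficiency = Q_absorbed / Q_fuel * 100
= 15508 / 58754 * 100 = 26.39

26.39 %


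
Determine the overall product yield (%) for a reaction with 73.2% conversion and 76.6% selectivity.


Overall yield = conversion (%) * selectivity (%) / 100
Conversion = 73.2%, Selectivity = 76.6%
Y = 73.2 * 76.6 / 100
= 56.0712 %

56.0712 %


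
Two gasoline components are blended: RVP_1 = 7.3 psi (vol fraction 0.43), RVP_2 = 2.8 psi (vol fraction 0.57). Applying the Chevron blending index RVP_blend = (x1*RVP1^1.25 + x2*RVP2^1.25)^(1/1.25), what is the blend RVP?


Chevron index: RVP_blend = (sum xi*RVPi^1.25)^(1/1.25)
RVP^1.25 terms: 0.43 * 7.3^1.25 + 0.57 * 2.8^1.25 = 7.22421
RVP_blend = 7.22421^(1/1.25) = 4.864

4.864 psi


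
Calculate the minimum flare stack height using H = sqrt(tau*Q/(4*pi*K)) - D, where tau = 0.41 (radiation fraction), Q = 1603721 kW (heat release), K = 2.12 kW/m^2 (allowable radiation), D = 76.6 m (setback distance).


tau*Q/(4*pi*K) = 0.41 * 1603721 / (4 * pi * 2.12) = 24681.2
sqrt(24681.2) = 157.103
H = 157.103 - 76.6 = 80.50

80.50 m


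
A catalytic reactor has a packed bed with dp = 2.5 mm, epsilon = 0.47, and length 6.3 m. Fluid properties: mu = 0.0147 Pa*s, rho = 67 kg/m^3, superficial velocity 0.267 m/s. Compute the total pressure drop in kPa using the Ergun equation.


dp = 2.5 mm = 0.0025 m
Viscous term = 150*0.0147*0.267*(1-0.47)^2 / (0.0025^2*0.47^3) = 254858
Inertial term = 1.75*67*0.267^2*(1-0.47) / (0.0025*0.47^3) = 17067.8
dP/L = 254858 + 17067.8 = 271926 Pa/m
dP = 271926 * 6.3 / 1000 = 1713 kPa

1713 kPa


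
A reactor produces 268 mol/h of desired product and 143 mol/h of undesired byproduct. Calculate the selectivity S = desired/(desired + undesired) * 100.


Selectivity = desired / (desired + undesired) * 100
Total products = 268 + 143 = 411 mol/h
S = 268 / 411 * 100
= 0.6521 * 100
= 65.21 %

65.21 %


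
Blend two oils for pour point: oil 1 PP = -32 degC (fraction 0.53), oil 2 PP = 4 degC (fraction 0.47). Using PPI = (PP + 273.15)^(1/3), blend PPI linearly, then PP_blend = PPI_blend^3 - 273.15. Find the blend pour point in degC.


PPI_1 = (-32 + 273.15)^(1/3) = 6.224375
PPI_2 = (4 + 273.15)^(1/3) = 6.51986
PPI_blend = 0.53 * 6.224375 + 0.47 * 6.51986 = 6.363253
PP_blend = 6.363253^3 - 273.15 = 257.6544 - 273.15 = -15.5

-15.5 degC


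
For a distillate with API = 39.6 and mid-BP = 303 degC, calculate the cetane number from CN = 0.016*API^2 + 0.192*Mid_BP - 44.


CN = 0.016 * 39.6^2 + 0.192 * 303 - 44
CN = 25.09056 + 58.176 - 44 = 39.26656

39.26656


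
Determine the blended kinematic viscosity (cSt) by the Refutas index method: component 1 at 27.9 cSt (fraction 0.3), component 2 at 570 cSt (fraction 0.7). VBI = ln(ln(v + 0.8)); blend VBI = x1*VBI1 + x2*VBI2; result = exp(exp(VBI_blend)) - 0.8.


Refutas method: VBN_i = 14.534*ln(ln(visc_i + 0.8)) + 10.975, blended linearly by mass fraction; since VBN is linear in VBI_i = ln(ln(visc_i + 0.8)) and the fractions sum to 1, blend VBI directly: visc = exp(exp(VBI_blend)) - 0.8
VBI_1 = ln(ln(27.9 + 0.8)) = 1.21102
VBI_2 = ln(ln(570 + 0.8)) = 1.84799
VBI_blend = 0.3 * 1.21102 + 0.7 * 1.84799 = 1.6569
visc_blend = exp(exp(1.6569)) - 0.8 = 188.4

188.4 cSt


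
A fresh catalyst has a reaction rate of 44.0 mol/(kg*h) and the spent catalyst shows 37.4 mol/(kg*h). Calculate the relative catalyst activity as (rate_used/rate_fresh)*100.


Activity (%) = (rate_used / rate_fresh) * 100
rate_used = 37.4, rate_fresh = 44.0
= (37.4 / 44.0) * 100
= 0.8500 * 100 = 85.00

85.00 %


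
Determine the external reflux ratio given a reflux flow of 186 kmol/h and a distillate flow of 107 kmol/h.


Reflux ratio definition: R = L / D (liquid returned / distillate withdrawn)
L = 186 kmol/h, D = 107 kmol/h
R = 186 / 107 = 1.738

1.738


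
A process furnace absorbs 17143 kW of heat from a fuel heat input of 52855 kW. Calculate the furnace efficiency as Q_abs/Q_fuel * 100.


Furnace efficiency = Q_absorbed / Q_fuel * 100
= 17143 / 52855 * 100 = 32.43

32.43 %


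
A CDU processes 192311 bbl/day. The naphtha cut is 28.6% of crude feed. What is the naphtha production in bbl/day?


Crude throughput = 192311 bbl/day
Fraction yield = 28.6%
yield = throughput * fraction / 100
yield = 192311 * 28.6 / 100 = 55000.946

55000.946 bbl/day


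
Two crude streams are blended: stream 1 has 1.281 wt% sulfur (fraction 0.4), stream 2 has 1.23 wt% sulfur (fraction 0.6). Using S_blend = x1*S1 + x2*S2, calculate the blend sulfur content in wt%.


Linear sulfur blending: S_blend = x1*S1 + x2*S2
Contribution 1: 0.4 * 1.281 = 0.5124 wt%
Contribution 2: 0.6 * 1.23 = 0.738 wt%
S_blend = 0.5124 + 0.738 = 1.2504

1.2504 wt%


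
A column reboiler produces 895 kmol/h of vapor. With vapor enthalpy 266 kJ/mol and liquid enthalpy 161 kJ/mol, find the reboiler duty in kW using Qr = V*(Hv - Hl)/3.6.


Qr = 895 * (266 - 161) / 3.6 = 895 * 105 / 3.6 = 26100

26100 kW


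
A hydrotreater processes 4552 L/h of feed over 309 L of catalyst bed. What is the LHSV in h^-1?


LHSV = volumetric feed rate / catalyst volume
= 4552 L/h / 309 L
= 14.73 h^-1

14.73 h^-1


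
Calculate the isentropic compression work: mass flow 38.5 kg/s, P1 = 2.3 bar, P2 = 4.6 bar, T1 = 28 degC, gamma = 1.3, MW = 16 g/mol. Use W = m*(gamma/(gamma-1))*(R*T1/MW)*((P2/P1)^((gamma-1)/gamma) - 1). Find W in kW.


Isentropic work: W = m*(gamma/(gamma-1))*(R*T1/MW)*((P2/P1)^((gamma-1)/gamma) - 1)
T1 = 28 + 273.15 = 301.15 K
Pressure ratio = 4.6 / 2.3 = 2
Exponent = (1.3 - 1)/1.3 = 0.230769
(P2/P1)^exp - 1 = 2^0.230769 - 1 = 0.17346
W = 38.5 * 1.3 / 0.3 * 8.314 * 301.15 / 16 * 0.17346 = 4529

4529 kW


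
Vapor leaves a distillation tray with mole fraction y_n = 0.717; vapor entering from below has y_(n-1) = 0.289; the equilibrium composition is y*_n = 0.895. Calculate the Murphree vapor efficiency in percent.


Murphree vapor efficiency: EMV = (y_n - y_(n-1)) / (y*_n - y_(n-1)) * 100
EMV = (0.717 - 0.289) / (0.895 - 0.289) * 100 = 0.428 / 0.606 * 100 = 70.63

70.63 %


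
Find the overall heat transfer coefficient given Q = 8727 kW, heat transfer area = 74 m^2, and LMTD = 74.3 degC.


From Q = U*A*LMTD, U = Q / (A * LMTD)
U = 8727 / (74 * 74.3) = 8727 / 5498.2 = 1.587

1.587 kW/(m^2*K)


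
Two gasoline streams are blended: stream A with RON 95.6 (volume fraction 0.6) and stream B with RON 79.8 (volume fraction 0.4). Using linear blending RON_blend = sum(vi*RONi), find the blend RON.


Linear blending: RON_blend = sum(vi * RONi)
Contribution 1: 0.6 * 95.6 = 57.36
Contribution 2: 0.4 * 79.8 = 31.92
RON_blend = 57.36 + 31.92 = 89.28

89.28


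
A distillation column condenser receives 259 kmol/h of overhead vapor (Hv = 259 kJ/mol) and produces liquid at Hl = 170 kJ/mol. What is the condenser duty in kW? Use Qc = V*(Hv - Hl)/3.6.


Qc = 259 * (259 - 170) / 3.6 = 259 * 89 / 3.6 = 6403

6403 kW


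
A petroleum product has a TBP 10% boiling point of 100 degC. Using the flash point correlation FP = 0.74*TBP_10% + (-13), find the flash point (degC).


FP = 0.74 * 100 + (-13) = 61

61 degC


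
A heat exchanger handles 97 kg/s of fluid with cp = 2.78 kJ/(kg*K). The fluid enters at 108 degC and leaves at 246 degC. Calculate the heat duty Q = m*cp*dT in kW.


Q = m_dot * cp * delta_T
delta_T = 246 - 108 = 138 K
Q = 97 * 2.78 * 138
= 269.66 * 138
= 37213.08 kW

37213.08 kW


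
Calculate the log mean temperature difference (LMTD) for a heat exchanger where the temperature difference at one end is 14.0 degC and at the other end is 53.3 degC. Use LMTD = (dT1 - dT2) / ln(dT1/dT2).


LMTD = (dT1 - dT2) / ln(dT1/dT2)
= (14.0 - 53.3) / ln(14.0 / 53.3) = -39.3 / -1.33688 = 29.40

29.40 degC


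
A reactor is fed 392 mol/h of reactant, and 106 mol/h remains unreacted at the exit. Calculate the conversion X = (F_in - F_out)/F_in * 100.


X = (F_in - F_out) / F_in * 100
Moles reacted = 392 - 106 = 286
X = 286 / 392 * 100
= 0.7296 * 100
= 72.96 %

72.96 %


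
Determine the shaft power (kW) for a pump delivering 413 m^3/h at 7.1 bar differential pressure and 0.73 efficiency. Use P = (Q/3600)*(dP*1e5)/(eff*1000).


Q = 413 / 3600 = 0.114722 m^3/s
P = 0.114722 * (7.1 * 1e5) / 0.73 / 1000 = 111.6

111.6 kW


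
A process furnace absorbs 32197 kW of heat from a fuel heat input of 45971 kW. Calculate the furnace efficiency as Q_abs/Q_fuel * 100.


Furnace efficiency = Q_absorbed / Q_fuel * 100
= 32197 / 45971 * 100 = 70.04

70.04 %


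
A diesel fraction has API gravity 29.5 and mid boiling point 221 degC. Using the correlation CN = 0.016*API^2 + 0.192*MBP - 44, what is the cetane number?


CN = 0.016 * 29.5^2 + 0.192 * 221 - 44
CN = 13.924 + 42.432 - 44 = 12.356

12.356


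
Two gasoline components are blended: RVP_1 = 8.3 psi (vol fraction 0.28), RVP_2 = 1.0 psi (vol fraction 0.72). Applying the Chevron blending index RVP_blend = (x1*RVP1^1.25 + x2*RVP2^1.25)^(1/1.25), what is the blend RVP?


Chevron index: RVP_blend = (sum xi*RVPi^1.25)^(1/1.25)
RVP^1.25 terms: 0.28 * 8.3^1.25 + 0.72 * 1.0^1.25 = 4.66462
RVP_blend = 4.66462^(1/1.25) = 3.428

3.428 psi


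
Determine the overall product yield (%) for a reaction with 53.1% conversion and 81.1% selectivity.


Overall yield = conversion (%) * selectivity (%) / 100
Conversion = 53.1%, Selectivity = 81.1%
Y = 53.1 * 81.1 / 100
= 43.0641 %

43.0641 %


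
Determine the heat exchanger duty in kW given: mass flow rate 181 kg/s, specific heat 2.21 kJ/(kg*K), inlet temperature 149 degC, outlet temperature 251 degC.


Q = m_dot * cp * delta_T
delta_T = 251 - 149 = 102 K
Q = 181 * 2.21 * 102
= 400.01 * 102
= 40801.02 kW

40801.02 kW


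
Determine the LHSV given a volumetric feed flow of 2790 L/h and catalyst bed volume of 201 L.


LHSV = volumetric feed rate / catalyst volume
= 2790 L/h / 201 L
= 13.88 h^-1

13.88 h^-1


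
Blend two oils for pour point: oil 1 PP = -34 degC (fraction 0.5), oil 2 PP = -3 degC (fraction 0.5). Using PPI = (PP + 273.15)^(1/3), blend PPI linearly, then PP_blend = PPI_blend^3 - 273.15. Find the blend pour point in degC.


PPI_1 = (-34 + 273.15)^(1/3) = 6.20712
PPI_2 = (-3 + 273.15)^(1/3) = 6.464501
PPI_blend = 0.5 * 6.20712 + 0.5 * 6.464501 = 6.335811
PP_blend = 6.335811^3 - 273.15 = 254.3353 - 273.15 = -18.81

-18.81 degC


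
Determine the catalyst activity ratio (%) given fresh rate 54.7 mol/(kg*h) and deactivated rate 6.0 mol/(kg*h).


Activity (%) = (rate_used / rate_fresh) * 100
rate_used = 6.0, rate_fresh = 54.7
= (6.0 / 54.7) * 100
= 0.1097 * 100 = 10.97

10.97 %


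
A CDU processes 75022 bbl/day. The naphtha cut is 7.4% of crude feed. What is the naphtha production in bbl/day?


Crude throughput = 75022 bbl/day
Fraction yield = 7.4%
yield = throughput * fraction / 100
yield = 75022 * 7.4 / 100 = 5551.628

5551.628 bbl/day


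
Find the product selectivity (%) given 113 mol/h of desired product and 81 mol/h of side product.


Selectivity = desired / (desired + undesired) * 100
Total products = 113 + 81 = 194 mol/h
S = 113 / 194 * 100
= 0.5825 * 100
= 58.25 %

58.25 %


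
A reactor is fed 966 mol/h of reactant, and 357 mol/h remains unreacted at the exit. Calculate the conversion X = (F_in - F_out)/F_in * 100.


X = (F_in - F_out) / F_in * 100
Moles reacted = 966 - 357 = 609
X = 609 / 966 * 100
= 0.6304 * 100
= 63.04 %

63.04 %


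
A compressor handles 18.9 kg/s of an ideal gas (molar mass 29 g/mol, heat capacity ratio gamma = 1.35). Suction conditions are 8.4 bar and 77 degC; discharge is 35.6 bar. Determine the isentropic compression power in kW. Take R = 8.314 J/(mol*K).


Isentropic work: W = m*(gamma/(gamma-1))*(R*T1/MW)*((P2/P1)^((gamma-1)/gamma) - 1)
T1 = 77 + 273.15 = 350.15 K
Pressure ratio = 35.6 / 8.4 = 4.2381
Exponent = (1.35 - 1)/1.35 = 0.259259
(P2/P1)^exp - 1 = 4.2381^0.259259 - 1 = 0.454118
W = 18.9 * 1.35 / 0.35 * 8.314 * 350.15 / 29 * 0.454118 = 3323

3323 kW


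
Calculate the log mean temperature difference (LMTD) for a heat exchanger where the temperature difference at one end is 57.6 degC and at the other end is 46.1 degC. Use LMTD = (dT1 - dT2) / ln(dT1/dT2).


LMTD = (dT1 - dT2) / ln(dT1/dT2)
= (57.6 - 46.1) / ln(57.6 / 46.1) = 11.5 / 0.22271 = 51.64

51.64 degC


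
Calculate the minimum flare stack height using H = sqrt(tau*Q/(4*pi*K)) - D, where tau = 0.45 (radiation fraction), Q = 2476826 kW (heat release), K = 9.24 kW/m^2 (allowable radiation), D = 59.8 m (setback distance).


tau*Q/(4*pi*K) = 0.45 * 2476826 / (4 * pi * 9.24) = 9599
sqrt(9599) = 97.9745
H = 97.9745 - 59.8 = 38.17

38.17 m


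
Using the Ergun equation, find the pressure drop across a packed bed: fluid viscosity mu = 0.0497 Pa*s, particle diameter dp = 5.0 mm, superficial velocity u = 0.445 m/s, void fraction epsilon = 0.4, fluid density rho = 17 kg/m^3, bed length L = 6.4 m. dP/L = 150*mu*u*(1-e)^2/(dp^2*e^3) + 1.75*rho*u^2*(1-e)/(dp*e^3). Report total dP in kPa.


dp = 5.0 mm = 0.005 m
Viscous term = 150*0.0497*0.445*(1-0.4)^2 / (0.005^2*0.4^3) = 746432
Inertial term = 1.75*17*0.445^2*(1-0.4) / (0.005*0.4^3) = 11046.1
dP/L = 746432 + 11046.1 = 757478 Pa/m
dP = 757478 * 6.4 / 1000 = 4848 kPa

4848 kPa


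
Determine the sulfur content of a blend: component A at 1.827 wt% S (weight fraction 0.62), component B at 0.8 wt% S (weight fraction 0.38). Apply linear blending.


Linear sulfur blending: S_blend = x1*S1 + x2*S2
Contribution 1: 0.62 * 1.827 = 1.13274 wt%
Contribution 2: 0.38 * 0.8 = 0.304 wt%
S_blend = 1.13274 + 0.304 = 1.43674

1.43674 wt%


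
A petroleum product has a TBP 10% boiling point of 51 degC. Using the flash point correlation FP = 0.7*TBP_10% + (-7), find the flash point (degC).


FP = 0.7 * 51 + (-7) = 28.7

28.7 degC


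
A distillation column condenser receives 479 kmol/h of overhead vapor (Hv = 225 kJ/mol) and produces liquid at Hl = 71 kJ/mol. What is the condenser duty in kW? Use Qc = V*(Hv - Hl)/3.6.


Qc = 479 * (225 - 71) / 3.6 = 479 * 154 / 3.6 = 20490

20490 kW


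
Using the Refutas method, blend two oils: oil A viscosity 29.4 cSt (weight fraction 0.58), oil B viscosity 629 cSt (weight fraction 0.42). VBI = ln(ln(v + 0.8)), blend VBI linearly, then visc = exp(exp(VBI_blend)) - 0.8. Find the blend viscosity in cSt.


Refutas method: VBN_i = 14.534*ln(ln(visc_i + 0.8)) + 10.975, blended linearly by mass fraction; since VBN is linear in VBI_i = ln(ln(visc_i + 0.8)) and the fractions sum to 1, blend VBI directly: visc = exp(exp(VBI_blend)) - 0.8
VBI_1 = ln(ln(29.4 + 0.8)) = 1.22608
VBI_2 = ln(ln(629 + 0.8)) = 1.86337
VBI_blend = 0.58 * 1.22608 + 0.42 * 1.86337 = 1.49374
visc_blend = exp(exp(1.49374)) - 0.8 = 85.15

85.15 cSt


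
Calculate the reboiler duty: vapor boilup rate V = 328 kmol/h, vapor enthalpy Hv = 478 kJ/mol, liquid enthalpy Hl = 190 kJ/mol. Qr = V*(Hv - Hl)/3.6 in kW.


Qr = 328 * (478 - 190) / 3.6 = 328 * 288 / 3.6 = 26240

26240 kW


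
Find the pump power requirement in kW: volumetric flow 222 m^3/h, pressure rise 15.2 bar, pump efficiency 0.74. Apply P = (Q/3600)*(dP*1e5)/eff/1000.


Q = 222 / 3600 = 0.0616667 m^3/s
P = 0.0616667 * (15.2 * 1e5) / 0.74 / 1000 = 126.7

126.7 kW


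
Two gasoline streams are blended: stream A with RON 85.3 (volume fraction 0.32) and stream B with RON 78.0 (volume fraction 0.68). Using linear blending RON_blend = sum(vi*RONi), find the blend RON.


Linear blending: RON_blend = sum(vi * RONi)
Contribution 1: 0.32 * 85.3 = 27.296
Contribution 2: 0.68 * 78.0 = 53.04
RON_blend = 27.296 + 53.04 = 80.336

80.336


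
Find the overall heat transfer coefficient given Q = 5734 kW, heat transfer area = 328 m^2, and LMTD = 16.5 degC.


From Q = U*A*LMTD, U = Q / (A * LMTD)
U = 5734 / (328 * 16.5) = 5734 / 5412 = 1.059

1.059 kW/(m^2*K)


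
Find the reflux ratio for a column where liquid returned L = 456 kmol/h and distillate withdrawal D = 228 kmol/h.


Reflux ratio definition: R = L / D (liquid returned / distillate withdrawn)
L = 456 kmol/h, D = 228 kmol/h
R = 456 / 228 = 2.000

2.000


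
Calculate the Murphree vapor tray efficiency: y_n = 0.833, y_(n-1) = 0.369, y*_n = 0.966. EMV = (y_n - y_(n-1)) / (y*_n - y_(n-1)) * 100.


Murphree vapor efficiency: EMV = (y_n - y_(n-1)) / (y*_n - y_(n-1)) * 100
EMV = (0.833 - 0.369) / (0.966 - 0.369) * 100 = 0.464 / 0.597 * 100 = 77.72

77.72 %


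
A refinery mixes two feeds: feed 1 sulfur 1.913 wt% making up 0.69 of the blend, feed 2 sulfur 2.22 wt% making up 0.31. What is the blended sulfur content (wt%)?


Linear sulfur blending: S_blend = x1*S1 + x2*S2
Contribution 1: 0.69 * 1.913 = 1.31997 wt%
Contribution 2: 0.31 * 2.22 = 0.6882 wt%
S_blend = 1.31997 + 0.6882 = 2.00817

2.00817 wt%


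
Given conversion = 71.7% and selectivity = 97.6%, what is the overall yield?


Overall yield = conversion (%) * selectivity (%) / 100
Conversion = 71.7%, Selectivity = 97.6%
Y = 71.7 * 97.6 / 100
= 69.9792 %

69.9792 %


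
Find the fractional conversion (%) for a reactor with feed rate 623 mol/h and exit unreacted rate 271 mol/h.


X = (F_in - F_out) / F_in * 100
Moles reacted = 623 - 271 = 352
X = 352 / 623 * 100
= 0.5650 * 100
= 56.50 %

56.50 %


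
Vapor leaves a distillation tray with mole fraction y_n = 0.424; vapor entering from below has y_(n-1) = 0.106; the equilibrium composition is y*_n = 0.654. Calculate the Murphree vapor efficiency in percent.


Murphree vapor efficiency: EMV = (y_n - y_(n-1)) / (y*_n - y_(n-1)) * 100
EMV = (0.424 - 0.106) / (0.654 - 0.106) * 100 = 0.318 / 0.548 * 100 = 58.03

58.03 %


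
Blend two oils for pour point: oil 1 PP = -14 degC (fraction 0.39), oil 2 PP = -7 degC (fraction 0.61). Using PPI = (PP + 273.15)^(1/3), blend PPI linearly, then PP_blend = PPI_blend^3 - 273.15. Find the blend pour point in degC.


PPI_1 = (-14 + 273.15)^(1/3) = 6.375541
PPI_2 = (-7 + 273.15)^(1/3) = 6.432436
PPI_blend = 0.39 * 6.375541 + 0.61 * 6.432436 = 6.410247
PP_blend = 6.410247^3 - 273.15 = 263.4052 - 273.15 = -9.74

-9.74 degC


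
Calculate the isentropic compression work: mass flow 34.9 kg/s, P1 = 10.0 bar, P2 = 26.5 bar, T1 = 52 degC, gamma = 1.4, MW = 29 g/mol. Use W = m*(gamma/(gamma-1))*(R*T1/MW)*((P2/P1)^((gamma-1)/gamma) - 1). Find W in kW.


Isentropic work: W = m*(gamma/(gamma-1))*(R*T1/MW)*((P2/P1)^((gamma-1)/gamma) - 1)
T1 = 52 + 273.15 = 325.15 K
Pressure ratio = 26.5 / 10.0 = 2.65
Exponent = (1.4 - 1)/1.4 = 0.285714
(P2/P1)^exp - 1 = 2.65^0.285714 - 1 = 0.321074
W = 34.9 * 1.4 / 0.4 * 8.314 * 325.15 / 29 * 0.321074 = 3656

3656 kW


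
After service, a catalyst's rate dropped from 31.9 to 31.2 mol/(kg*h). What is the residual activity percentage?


Activity (%) = (rate_used / rate_fresh) * 100
rate_used = 31.2, rate_fresh = 31.9
= (31.2 / 31.9) * 100
= 0.9781 * 100 = 97.81

97.81 %


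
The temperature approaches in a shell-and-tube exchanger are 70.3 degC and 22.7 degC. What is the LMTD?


LMTD = (dT1 - dT2) / ln(dT1/dT2)
= (70.3 - 22.7) / ln(70.3 / 22.7) = 47.6 / 1.13041 = 42.11

42.11 degC


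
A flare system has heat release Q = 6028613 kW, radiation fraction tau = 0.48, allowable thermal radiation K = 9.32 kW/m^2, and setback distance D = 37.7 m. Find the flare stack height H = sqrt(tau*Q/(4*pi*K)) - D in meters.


tau*Q/(4*pi*K) = 0.48 * 6028613 / (4 * pi * 9.32) = 24707.7
sqrt(24707.7) = 157.187
H = 157.187 - 37.7 = 119.5

119.5 m
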